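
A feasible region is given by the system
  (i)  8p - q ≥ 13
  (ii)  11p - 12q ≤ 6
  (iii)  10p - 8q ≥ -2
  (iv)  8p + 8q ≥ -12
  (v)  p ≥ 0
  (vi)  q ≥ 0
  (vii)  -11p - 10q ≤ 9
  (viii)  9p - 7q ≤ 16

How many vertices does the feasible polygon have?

Pairwise boundary intersections that survive every other constraint:
  (30/17, 19/17)
  (53/27, 73/27)
  (150/31, 122/31)
  (71, 89)

4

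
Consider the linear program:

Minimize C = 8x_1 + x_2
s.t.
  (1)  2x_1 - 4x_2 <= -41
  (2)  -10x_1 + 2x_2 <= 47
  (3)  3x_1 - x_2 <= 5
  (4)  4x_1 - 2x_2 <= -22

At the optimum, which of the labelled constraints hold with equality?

Feasible corners and C = 8x_1 + x_2:
  (-53/18, 79/9) → C = -133/9
  (-1/2, 10) → C = 6
  (16, 43) → C = 171
The feasible region is unbounded (it extends along (1, 5), (1, 3)), but C strictly increases along every unbounded feasible direction, so there is no improving ray and the minimum is attained at a vertex.

The minimum is at (-53/18, 79/9). Substituting into each constraint, equality holds for (1) and (2); the remaining constraints have slack.

(1) and (2)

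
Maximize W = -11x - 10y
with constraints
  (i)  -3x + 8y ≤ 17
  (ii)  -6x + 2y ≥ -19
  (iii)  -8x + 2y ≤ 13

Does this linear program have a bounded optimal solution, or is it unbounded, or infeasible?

bounded optimum

Corner points and W = -11x - 10y:
  (31/7, 53/14) → W = -606/7
  (-35/29, 97/58) → W = -100/29
  (-16, -115/2) → W = 751
The feasible region has finitely many vertices and no improving ray; the maximum is 751 at (-16, -115/2).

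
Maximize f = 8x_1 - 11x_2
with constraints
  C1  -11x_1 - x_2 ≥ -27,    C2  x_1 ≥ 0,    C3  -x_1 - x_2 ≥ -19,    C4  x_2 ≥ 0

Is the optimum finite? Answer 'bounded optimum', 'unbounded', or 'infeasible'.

bounded optimum

Corner points and f = 8x_1 - 11x_2:
  (4/5, 91/5) → f = -969/5
  (27/11, 0) → f = 216/11
  (0, 19) → f = -209
  (0, 0) → f = 0
The feasible region has finitely many vertices and no improving ray; the maximum is 216/11 at (27/11, 0).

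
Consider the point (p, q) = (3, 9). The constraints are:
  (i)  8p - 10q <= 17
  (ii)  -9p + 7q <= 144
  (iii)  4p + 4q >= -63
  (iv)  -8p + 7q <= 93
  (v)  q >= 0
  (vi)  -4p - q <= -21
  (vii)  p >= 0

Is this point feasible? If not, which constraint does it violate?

feasible

(i): -66 ≤ 17 ✓
(ii): 36 ≤ 144 ✓
(iii): 48 ≥ -63 ✓
(iv): 39 ≤ 93 ✓
(v): 9 ≥ 0 ✓
(vi): -21 ≤ -21 ✓
(vii): 3 ≥ 0 ✓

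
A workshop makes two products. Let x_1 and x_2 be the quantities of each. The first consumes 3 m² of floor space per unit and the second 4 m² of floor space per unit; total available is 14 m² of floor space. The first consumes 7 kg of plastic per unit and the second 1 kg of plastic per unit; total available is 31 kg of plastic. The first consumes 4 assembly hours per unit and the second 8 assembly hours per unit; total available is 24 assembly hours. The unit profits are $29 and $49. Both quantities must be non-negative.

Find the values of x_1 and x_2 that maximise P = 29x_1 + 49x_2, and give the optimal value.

Corner points and P = 29x_1 + 49x_2:
  (0, 0) → P = 0
  (0, 3) → P = 147
  (31/7, 0) → P = 899/7
  (22/5, 1/5) → P = 687/5
  (2, 2) → P = 156

x_1 = 2, x_2 = 2, maximum P = 156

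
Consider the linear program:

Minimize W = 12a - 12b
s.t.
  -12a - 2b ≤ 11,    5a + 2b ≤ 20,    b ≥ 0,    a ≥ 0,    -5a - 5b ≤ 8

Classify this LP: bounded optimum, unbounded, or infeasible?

bounded optimum

Corner points and W = 12a - 12b:
  (4, 0) → W = 48
  (0, 10) → W = -120
  (0, 0) → W = 0
The feasible region has finitely many vertices and no improving ray; the minimum is -120 at (0, 10).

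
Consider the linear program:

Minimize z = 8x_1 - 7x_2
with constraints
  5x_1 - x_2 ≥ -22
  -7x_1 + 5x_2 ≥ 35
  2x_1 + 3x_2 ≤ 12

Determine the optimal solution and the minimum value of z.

Vertices and z = 8x_1 - 7x_2:
  (-25/6, 7/6) → z = -83/2
  (-54/17, 104/17) → z = -1160/17
  (-45/31, 154/31) → z = -1438/31

x_1 = -54/17, x_2 = 104/17, minimum z = -1160/17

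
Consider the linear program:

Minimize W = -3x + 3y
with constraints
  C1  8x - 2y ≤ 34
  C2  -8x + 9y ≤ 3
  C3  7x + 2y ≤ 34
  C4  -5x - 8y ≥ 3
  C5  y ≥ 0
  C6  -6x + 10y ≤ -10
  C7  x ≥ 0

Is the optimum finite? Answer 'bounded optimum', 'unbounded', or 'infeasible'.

infeasible

The boundaries 8x - 2y = 34 and 7x + 2y = 34 meet at (68/15, 17/15), but that point violates -5x - 8y ≥ 3. Every candidate vertex is excluded by some other constraint, so the feasible region is empty.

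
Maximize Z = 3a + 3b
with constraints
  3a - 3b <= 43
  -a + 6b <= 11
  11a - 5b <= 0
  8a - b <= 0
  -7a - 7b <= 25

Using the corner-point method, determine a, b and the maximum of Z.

a = 11/47, b = 88/47, maximum Z = 297/47

Feasible corners and Z = 3a + 3b:
  (11/47, 88/47) → Z = 297/47
  (-227/49, 52/49) → Z = -75/7
  (0, 0) → Z = 0
  (-125/112, -275/112) → Z = -75/7

The optimum lies where -a + 6b = 11 and 8a - b = 0.
Solving simultaneously gives a = 11/47, b = 88/47.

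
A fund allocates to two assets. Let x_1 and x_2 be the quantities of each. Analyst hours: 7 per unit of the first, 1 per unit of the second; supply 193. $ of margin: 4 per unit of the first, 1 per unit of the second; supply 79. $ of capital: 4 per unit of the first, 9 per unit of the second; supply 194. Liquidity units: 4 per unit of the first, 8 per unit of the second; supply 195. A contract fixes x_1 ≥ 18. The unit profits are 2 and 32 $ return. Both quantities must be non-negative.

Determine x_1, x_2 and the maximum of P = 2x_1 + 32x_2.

x_1 = 18, x_2 = 7, maximum P = 260

Vertices and P = 2x_1 + 32x_2:
  (79/4, 0) → P = 79/2
  (18, 0) → P = 36
  (18, 7) → P = 260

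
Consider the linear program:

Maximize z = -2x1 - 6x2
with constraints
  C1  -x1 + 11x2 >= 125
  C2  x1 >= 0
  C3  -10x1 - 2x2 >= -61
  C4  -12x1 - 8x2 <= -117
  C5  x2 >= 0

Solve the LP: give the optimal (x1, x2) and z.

x1 = 41/20, x2 = 231/20, maximum z = -367/5

Feasible corners and z = -2x1 - 6x2:
  (421/112, 1311/112) → z = -311/4
  (41/20, 231/20) → z = -367/5
  (0, 61/2) → z = -183
  (0, 117/8) → z = -351/4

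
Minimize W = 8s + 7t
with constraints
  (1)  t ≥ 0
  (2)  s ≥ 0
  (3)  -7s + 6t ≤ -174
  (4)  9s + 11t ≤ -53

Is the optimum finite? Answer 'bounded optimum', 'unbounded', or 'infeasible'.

infeasible

The boundaries t = 0 and -7s + 6t = -174 meet at (174/7, 0), but that point violates 9s + 11t ≤ -53. Every candidate vertex is excluded by some other constraint, so the feasible region is empty.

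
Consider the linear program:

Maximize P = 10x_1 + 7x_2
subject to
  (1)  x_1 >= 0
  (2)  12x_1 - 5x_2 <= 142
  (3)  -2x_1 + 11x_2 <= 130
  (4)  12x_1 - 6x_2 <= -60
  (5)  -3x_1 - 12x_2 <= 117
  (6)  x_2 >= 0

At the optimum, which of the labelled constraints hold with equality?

(3) and (4)

Feasible corners and P = 10x_1 + 7x_2:
  (0, 130/11) → P = 910/11
  (0, 10) → P = 70
  (1, 12) → P = 94

The maximum is at (1, 12). Substituting into each constraint, equality holds for (3) and (4); the remaining constraints have slack.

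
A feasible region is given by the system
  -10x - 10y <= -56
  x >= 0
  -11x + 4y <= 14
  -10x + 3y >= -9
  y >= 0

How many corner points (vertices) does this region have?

3

Intersecting each pair of boundary lines and keeping only the points that satisfy every inequality leaves:
  (14/25, 126/25)
  (129/65, 47/13)
  (78/7, 239/7)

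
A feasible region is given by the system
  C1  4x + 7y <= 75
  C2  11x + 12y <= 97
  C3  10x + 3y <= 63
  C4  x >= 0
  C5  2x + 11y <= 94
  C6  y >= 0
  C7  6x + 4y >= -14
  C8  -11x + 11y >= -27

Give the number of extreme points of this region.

5

Of the 28 pairwise boundary intersections, those satisfying every inequality are:
  (155/29, 277/87)
  (0, 97/12)
  (774/143, 423/143)
  (0, 0)
  (27/11, 0)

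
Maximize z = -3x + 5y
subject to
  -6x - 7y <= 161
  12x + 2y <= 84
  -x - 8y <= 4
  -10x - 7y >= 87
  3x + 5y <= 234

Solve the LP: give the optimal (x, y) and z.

x = -2443/9, y = 629/3, maximum z = 5588/3

Feasible corners and z = -3x + 5y:
  (-1260/41, 137/41) → z = 4465/41
  (-2443/9, 629/3) → z = 5588/3
  (-668/73, 47/73) → z = 2239/73
  (-2073/29, 2601/29) → z = 19224/29

The optimum lies where -6x - 7y = 161 and 3x + 5y = 234.
Solving simultaneously gives x = -2443/9, y = 629/3.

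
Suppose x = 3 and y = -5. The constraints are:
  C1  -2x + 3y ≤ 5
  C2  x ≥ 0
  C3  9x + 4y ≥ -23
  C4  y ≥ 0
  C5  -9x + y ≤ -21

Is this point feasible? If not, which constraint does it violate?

Constraint C4: y = -5, which is not ≥ 0. All other constraints are satisfied.

not feasible — violates C4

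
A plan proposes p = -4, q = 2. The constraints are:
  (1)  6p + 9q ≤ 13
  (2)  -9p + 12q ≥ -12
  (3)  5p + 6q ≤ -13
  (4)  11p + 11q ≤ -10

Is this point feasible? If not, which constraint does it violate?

not feasible — violates (3)

Constraint (3): 5p + 6q = -8, which is not ≤ -13. All other constraints are satisfied.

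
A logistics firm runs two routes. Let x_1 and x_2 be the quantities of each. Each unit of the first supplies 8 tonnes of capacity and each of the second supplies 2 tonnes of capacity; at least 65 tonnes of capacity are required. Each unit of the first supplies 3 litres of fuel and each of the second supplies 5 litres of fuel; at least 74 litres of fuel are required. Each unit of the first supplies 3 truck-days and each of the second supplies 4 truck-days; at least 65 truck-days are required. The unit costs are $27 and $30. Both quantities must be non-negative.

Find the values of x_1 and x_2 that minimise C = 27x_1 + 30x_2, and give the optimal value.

x_1 = 5, x_2 = 25/2, minimum C = 510

Extreme points and C = 27x_1 + 30x_2:
  (0, 65/2) → C = 975
  (74/3, 0) → C = 666
  (5, 25/2) → C = 510
  (29/3, 9) → C = 531
The feasible region is unbounded (it extends along (0, 1), (1, 0)), but C strictly increases along every unbounded feasible direction, so there is no improving ray and the minimum is attained at a vertex.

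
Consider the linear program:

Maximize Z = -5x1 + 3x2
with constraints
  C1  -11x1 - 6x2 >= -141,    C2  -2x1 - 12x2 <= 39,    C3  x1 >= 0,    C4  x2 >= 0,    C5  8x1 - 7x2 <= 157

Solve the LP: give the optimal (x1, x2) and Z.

x1 = 0, x2 = 47/2, maximum Z = 141/2

Extreme points and Z = -5x1 + 3x2:
  (0, 47/2) → Z = 141/2
  (141/11, 0) → Z = -705/11
  (0, 0) → Z = 0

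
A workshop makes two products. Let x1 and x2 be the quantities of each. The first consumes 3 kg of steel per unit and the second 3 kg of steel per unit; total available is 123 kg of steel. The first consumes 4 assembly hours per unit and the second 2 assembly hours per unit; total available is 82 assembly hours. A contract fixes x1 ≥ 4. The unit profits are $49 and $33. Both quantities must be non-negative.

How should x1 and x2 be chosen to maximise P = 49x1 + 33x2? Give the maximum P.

x1 = 4, x2 = 33, maximum P = 1285

The optimum lies where 4x1 + 2x2 = 82 and x1 = 4.
Solving simultaneously gives x1 = 4, x2 = 33.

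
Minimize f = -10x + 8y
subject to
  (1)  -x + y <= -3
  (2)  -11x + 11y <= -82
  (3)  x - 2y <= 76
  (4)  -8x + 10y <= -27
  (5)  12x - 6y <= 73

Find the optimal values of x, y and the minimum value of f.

x = -155/9, y = -839/18, minimum f = -602/3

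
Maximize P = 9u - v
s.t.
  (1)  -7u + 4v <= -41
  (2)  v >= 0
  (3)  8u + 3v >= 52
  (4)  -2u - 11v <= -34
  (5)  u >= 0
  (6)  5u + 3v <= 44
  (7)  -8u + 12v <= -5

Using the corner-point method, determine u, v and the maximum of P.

u = 382/49, v = 82/49, maximum P = 3356/49

Corner points and P = 9u - v:
  (587/85, 156/85) → P = 5127/85
  (299/41, 103/41) → P = 2588/41
  (382/49, 82/49) → P = 3356/49

The optimum lies where -2u - 11v = -34 and 5u + 3v = 44.
Solving simultaneously gives u = 382/49, v = 82/49.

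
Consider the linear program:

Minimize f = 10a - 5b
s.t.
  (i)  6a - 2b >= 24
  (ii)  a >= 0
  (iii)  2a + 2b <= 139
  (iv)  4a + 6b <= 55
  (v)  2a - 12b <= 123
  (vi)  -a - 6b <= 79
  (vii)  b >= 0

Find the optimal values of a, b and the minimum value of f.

Corner points and f = 10a - 5b:
  (127/22, 117/22) → f = 685/22
  (4, 0) → f = 40
  (55/4, 0) → f = 275/2

At the optimal vertex, 6a - 2b = 24 and 4a + 6b = 55.
Solving simultaneously gives a = 127/22, b = 117/22.

a = 127/22, b = 117/22, minimum f = 685/22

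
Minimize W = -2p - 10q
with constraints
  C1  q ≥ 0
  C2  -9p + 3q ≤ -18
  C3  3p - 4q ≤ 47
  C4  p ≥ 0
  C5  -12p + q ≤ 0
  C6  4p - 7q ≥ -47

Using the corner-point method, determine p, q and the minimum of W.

Feasible corners and W = -2p - 10q:
  (2, 0) → W = -4
  (47/3, 0) → W = -94/3
  (89/17, 165/17) → W = -1828/17
  (517/5, 329/5) → W = -4324/5

The binding constraints are 3p - 4q = 47 and 4p - 7q = -47.
Solving simultaneously gives p = 517/5, q = 329/5.

p = 517/5, q = 329/5, minimum W = -4324/5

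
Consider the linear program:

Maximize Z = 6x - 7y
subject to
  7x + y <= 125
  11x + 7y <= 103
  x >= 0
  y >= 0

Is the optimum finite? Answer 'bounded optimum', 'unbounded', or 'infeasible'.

bounded optimum

Corner points and Z = 6x - 7y:
  (0, 103/7) → Z = -103
  (103/11, 0) → Z = 618/11
  (0, 0) → Z = 0
The feasible region has finitely many vertices and no improving ray; the maximum is 618/11 at (103/11, 0).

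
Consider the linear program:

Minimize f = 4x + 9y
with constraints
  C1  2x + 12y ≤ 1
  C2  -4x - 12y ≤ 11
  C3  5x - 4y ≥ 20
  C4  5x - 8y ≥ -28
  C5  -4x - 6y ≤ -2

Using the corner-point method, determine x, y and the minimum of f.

x = 15/4, y = -13/6, minimum f = -9/2

Feasible corners and f = 4x + 9y:
  (61/17, -35/68) → f = 661/68
  (15/4, -13/6) → f = -9/2
  (64/23, -35/23) → f = -59/23
The feasible region is unbounded (it extends along (3, -1), (6, -1)), but f strictly increases along every unbounded feasible direction, so there is no improving ray and the minimum is attained at a vertex.

The binding constraints are -4x - 12y = 11 and -4x - 6y = -2.
Solving simultaneously gives x = 15/4, y = -13/6.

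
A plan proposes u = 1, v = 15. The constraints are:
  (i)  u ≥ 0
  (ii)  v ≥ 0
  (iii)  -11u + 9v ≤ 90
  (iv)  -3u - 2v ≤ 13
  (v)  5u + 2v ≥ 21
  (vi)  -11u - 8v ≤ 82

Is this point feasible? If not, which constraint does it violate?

Constraint (iii): -11u + 9v = 124, which is not ≤ 90. All other constraints are satisfied.

not feasible — violates (iii)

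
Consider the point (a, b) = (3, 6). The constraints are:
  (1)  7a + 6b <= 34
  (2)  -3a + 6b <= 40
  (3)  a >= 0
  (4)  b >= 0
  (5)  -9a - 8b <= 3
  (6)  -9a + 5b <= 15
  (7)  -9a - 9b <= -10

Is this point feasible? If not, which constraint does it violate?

Constraint (1): 7a + 6b = 57, which is not ≤ 34. All other constraints are satisfied.

not feasible — violates (1)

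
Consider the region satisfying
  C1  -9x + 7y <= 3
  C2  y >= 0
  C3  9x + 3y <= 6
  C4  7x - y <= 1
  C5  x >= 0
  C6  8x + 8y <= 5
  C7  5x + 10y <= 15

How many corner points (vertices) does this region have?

Pairwise boundary intersections that survive every other constraint:
  (0, 3/7)
  (11/128, 69/128)
  (1/7, 0)
  (0, 0)
  (13/64, 27/64)

5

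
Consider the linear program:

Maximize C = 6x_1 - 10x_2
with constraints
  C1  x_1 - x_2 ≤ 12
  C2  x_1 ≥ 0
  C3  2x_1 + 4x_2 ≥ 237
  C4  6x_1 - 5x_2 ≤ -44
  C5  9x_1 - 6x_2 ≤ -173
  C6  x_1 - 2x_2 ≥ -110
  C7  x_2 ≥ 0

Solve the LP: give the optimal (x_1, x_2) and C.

The optimum lies where 2x_1 + 4x_2 = 237 and 9x_1 - 6x_2 = -173.
Solving simultaneously gives x_1 = 365/24, x_2 = 2479/48.

x_1 = 365/24, x_2 = 2479/48, maximum C = -10205/24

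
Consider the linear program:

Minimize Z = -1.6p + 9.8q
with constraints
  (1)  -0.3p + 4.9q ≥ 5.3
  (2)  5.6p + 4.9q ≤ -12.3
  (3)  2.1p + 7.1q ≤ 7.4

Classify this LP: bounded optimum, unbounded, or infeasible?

Extreme points and Z = -1.6p + 9.8q:
  (-176/59, 2599/2891) → Z = 4007/295
  (-12359/2947, 961/421) → Z = 85699/2947
The feasible region has finitely many vertices and no improving ray; the minimum is 4007/295 at (-176/59, 2599/2891).

bounded optimum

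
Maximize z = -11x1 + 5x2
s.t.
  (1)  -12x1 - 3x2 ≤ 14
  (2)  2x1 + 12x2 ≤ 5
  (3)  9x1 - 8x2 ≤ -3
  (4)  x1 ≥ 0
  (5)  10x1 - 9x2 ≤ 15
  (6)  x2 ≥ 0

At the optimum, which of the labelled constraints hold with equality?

Vertices and z = -11x1 + 5x2:
  (1/31, 51/124) → z = 211/124
  (0, 5/12) → z = 25/12
  (0, 3/8) → z = 15/8

The maximum is at (0, 5/12). Substituting into each constraint, equality holds for (2) and (4); the remaining constraints have slack.

(2) and (4)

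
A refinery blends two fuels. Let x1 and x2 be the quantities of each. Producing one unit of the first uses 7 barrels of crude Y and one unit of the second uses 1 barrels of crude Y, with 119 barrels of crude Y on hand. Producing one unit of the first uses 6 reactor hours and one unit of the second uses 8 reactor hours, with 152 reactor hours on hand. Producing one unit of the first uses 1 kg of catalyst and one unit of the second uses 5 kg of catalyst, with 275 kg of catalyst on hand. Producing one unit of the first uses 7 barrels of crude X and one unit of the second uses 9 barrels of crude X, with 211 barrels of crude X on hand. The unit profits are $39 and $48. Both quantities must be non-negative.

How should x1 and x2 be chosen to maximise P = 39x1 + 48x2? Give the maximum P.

Corner points and P = 39x1 + 48x2:
  (0, 0) → P = 0
  (0, 19) → P = 912
  (17, 0) → P = 663
  (16, 7) → P = 960

At the optimal vertex, 7x1 + x2 = 119 and 6x1 + 8x2 = 152.
Solving simultaneously gives x1 = 16, x2 = 7.

x1 = 16, x2 = 7, maximum P = 960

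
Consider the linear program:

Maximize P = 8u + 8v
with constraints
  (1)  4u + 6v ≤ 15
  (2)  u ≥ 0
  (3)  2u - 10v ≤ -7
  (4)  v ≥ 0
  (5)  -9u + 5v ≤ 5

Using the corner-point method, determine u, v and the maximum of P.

Vertices and P = 8u + 8v:
  (27/13, 29/26) → P = 332/13
  (45/74, 155/74) → P = 800/37
  (0, 7/10) → P = 28/5
  (0, 1) → P = 8

u = 27/13, v = 29/26, maximum P = 332/13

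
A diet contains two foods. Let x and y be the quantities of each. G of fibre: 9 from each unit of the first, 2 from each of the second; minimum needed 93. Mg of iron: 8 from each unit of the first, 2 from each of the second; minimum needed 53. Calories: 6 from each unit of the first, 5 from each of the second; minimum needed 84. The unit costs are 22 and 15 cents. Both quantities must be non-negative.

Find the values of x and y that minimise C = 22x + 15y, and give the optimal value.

Corner points and C = 22x + 15y:
  (0, 93/2) → C = 1395/2
  (14, 0) → C = 308
  (9, 6) → C = 288
The feasible region is unbounded (it extends along (0, 1), (1, 0)), but C strictly increases along every unbounded feasible direction, so there is no improving ray and the minimum is attained at a vertex.

The optimum lies where 9x + 2y = 93 and 6x + 5y = 84.
Solving simultaneously gives x = 9, y = 6.

x = 9, y = 6, minimum C = 288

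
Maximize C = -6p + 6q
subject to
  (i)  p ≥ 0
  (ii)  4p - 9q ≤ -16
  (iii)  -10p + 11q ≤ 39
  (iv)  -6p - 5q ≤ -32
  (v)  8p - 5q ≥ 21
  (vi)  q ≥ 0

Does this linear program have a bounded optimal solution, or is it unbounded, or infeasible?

bounded optimum

Feasible corners and C = -6p + 6q:
  (269/52, 53/13) → C = -171/26
  (213/19, 261/19) → C = 288/19
The feasible region has finitely many vertices and no improving ray; the maximum is 288/19 at (213/19, 261/19).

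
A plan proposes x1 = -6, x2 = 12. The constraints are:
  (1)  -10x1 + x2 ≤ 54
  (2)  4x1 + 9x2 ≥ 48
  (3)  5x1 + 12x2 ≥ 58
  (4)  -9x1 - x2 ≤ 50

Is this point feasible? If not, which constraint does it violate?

Constraint (1): -10x1 + x2 = 72, which is not ≤ 54. All other constraints are satisfied.

not feasible — violates (1)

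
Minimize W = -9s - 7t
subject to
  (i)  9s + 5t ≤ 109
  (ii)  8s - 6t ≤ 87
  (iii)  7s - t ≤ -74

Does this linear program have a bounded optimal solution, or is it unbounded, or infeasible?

unbounded

From the feasible point (-261/44, 1429/44), moving in the direction (-5, 9) keeps every constraint satisfied while W decreases without bound.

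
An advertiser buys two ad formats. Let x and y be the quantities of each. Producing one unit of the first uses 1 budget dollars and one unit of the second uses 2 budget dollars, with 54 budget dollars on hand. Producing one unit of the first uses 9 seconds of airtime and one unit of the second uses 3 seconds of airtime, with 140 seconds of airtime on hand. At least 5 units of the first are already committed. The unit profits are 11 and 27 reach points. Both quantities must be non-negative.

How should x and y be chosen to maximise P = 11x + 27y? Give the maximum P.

x = 5, y = 49/2, maximum P = 1433/2

Corner points and P = 11x + 27y:
  (140/9, 0) → P = 1540/9
  (5, 0) → P = 55
  (118/15, 346/15) → P = 2128/3
  (5, 49/2) → P = 1433/2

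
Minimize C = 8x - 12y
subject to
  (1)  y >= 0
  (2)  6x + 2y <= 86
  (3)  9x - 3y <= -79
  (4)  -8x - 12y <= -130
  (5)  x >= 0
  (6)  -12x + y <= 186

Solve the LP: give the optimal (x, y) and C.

x = 0, y = 43, minimum C = -516

Feasible corners and C = 8x - 12y:
  (25/9, 104/3) → C = -3544/9
  (0, 43) → C = -516
  (0, 79/3) → C = -316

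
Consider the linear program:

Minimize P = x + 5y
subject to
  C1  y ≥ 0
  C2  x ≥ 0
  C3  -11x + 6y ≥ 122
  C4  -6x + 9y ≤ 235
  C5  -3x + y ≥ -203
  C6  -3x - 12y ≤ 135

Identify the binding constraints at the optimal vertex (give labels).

Vertices and P = x + 5y:
  (0, 61/3) → P = 305/3
  (0, 235/9) → P = 1175/9
  (104/21, 1853/63) → P = 9577/63

The minimum is at (0, 61/3). Substituting into each constraint, equality holds for C2 and C3; the remaining constraints have slack.

C2 and C3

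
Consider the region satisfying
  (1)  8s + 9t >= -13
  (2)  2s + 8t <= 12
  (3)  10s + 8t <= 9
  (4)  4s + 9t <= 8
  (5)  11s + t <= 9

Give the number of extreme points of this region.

5

Pairwise boundary intersections that survive every other constraint:
  (-106/23, 61/23)
  (94/91, -215/91)
  (-22/7, 16/7)
  (17/58, 22/29)
  (21/26, 3/26)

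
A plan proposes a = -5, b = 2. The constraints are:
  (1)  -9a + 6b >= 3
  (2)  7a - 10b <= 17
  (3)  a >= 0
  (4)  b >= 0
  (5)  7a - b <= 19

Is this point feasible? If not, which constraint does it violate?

Constraint (3): a = -5, which is not ≥ 0. All other constraints are satisfied.

not feasible — violates (3)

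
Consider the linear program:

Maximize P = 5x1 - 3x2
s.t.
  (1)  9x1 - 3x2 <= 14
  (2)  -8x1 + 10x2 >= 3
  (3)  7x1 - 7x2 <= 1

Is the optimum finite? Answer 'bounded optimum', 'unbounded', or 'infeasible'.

Feasible corners and P = 5x1 - 3x2:
  (95/42, 89/42) → P = 104/21
  (31/14, 29/14) → P = 34/7
The feasible region has finitely many vertices and no improving ray; the maximum is 104/21 at (95/42, 89/42).

bounded optimum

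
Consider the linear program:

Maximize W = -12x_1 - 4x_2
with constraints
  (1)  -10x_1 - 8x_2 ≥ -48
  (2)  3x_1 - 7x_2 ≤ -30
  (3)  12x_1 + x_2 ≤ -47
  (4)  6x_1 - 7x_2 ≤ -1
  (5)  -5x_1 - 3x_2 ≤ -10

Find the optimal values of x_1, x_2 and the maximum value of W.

At the optimal vertex, -10x_1 - 8x_2 = -48 and -5x_1 - 3x_2 = -10.
Solving simultaneously gives x_1 = -32/5, x_2 = 14.

x_1 = -32/5, x_2 = 14, maximum W = 104/5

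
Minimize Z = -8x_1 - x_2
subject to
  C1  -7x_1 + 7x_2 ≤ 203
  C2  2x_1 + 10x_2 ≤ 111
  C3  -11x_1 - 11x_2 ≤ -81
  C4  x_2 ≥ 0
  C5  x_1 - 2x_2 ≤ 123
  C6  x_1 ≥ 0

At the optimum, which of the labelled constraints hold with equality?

Vertices and Z = -8x_1 - x_2:
  (111/2, 0) → Z = -444
  (0, 111/10) → Z = -111/10
  (81/11, 0) → Z = -648/11
  (0, 81/11) → Z = -81/11

The minimum is at (111/2, 0). Substituting into each constraint, equality holds for C2 and C4; the remaining constraints have slack.

C2 and C4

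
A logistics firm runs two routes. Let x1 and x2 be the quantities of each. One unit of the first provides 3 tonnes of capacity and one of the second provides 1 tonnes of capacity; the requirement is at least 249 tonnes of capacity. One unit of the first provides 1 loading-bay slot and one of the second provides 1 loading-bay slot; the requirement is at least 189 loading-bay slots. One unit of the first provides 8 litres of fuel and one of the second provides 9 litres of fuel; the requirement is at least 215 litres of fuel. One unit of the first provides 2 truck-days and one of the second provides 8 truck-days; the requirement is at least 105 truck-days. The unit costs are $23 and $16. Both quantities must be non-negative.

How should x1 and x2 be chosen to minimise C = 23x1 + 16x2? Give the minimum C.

Corner points and C = 23x1 + 16x2:
  (0, 249) → C = 3984
  (189, 0) → C = 4347
  (30, 159) → C = 3234
The feasible region is unbounded (it extends along (0, 1), (1, 0)), but C strictly increases along every unbounded feasible direction, so there is no improving ray and the minimum is attained at a vertex.

x1 = 30, x2 = 159, minimum C = 3234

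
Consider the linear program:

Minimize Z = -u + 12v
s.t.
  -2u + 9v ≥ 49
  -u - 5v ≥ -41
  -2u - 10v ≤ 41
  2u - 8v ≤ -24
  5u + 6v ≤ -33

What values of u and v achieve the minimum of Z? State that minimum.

Corner points and Z = -u + 12v:
  (-859/38, 8/19) → Z = 1051/38
  (-197/19, 179/57) → Z = 913/19
  (-411/19, 238/19) → Z = 3267/19
The feasible region is unbounded (it extends along (-5, 1)), but Z strictly increases along every unbounded feasible direction, so there is no improving ray and the minimum is attained at a vertex.

u = -859/38, v = 8/19, minimum Z = 1051/38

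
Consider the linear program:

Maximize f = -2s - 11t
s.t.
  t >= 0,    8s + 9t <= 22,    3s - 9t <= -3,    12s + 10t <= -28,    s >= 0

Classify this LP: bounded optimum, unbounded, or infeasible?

infeasible

The boundaries t = 0 and 12s + 10t = -28 meet at (-7/3, 0), but that point violates s ≥ 0. Every candidate vertex is excluded by some other constraint, so the feasible region is empty.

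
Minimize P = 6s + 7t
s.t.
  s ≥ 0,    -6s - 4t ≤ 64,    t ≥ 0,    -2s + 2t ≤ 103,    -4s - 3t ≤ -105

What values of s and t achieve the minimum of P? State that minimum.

Vertices and P = 6s + 7t:
  (0, 103/2) → P = 721/2
  (0, 35) → P = 245
  (105/4, 0) → P = 315/2
The feasible region is unbounded (it extends along (1, 1), (1, 0)), but P strictly increases along every unbounded feasible direction, so there is no improving ray and the minimum is attained at a vertex.

s = 105/4, t = 0, minimum P = 315/2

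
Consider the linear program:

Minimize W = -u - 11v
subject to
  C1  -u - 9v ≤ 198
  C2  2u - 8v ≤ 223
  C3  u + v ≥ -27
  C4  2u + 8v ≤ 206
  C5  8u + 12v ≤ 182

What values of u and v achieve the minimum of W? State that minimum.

u = -211/3, v = 130/3, minimum W = -1219/3

Vertices and W = -u - 11v:
  (423/26, -619/26) → W = 3193/13
  (-45/8, -171/8) → W = 963/4
  (1033/22, -355/22) → W = 1436/11
  (-211/3, 130/3) → W = -1219/3
  (-127/5, 321/10) → W = -3277/10

The optimum lies where u + v = -27 and 2u + 8v = 206.
Solving simultaneously gives u = -211/3, v = 130/3.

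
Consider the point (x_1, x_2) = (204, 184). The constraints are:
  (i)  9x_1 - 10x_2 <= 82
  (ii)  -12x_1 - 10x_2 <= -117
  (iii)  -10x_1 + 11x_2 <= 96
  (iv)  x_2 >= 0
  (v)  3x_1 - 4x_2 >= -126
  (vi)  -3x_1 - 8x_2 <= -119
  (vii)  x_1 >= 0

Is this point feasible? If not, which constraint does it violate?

feasible

(i): -4 ≤ 82 ✓
(ii): -4288 ≤ -117 ✓
(iii): -16 ≤ 96 ✓
(iv): 184 ≥ 0 ✓
(v): -124 ≥ -126 ✓
(vi): -2084 ≤ -119 ✓
(vii): 204 ≥ 0 ✓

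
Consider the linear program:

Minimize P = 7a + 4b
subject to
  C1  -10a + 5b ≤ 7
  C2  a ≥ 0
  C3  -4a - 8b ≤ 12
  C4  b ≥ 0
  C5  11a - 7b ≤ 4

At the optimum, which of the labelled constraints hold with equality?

C2 and C4

Corner points and P = 7a + 4b:
  (0, 7/5) → P = 28/5
  (0, 0) → P = 0
  (4/11, 0) → P = 28/11
The feasible region is unbounded (it extends along (1, 2), (7, 11)), but P strictly increases along every unbounded feasible direction, so there is no improving ray and the minimum is attained at a vertex.

The minimum is at (0, 0). Substituting into each constraint, equality holds for C2 and C4; the remaining constraints have slack.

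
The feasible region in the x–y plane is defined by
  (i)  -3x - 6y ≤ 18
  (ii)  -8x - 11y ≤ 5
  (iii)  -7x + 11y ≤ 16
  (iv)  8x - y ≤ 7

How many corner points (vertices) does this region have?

The feasible vertices (each the meet of two boundaries and inside every other half-plane) are:
  (-7/5, 31/55)
  (3/4, -1)
  (31/27, 59/27)

3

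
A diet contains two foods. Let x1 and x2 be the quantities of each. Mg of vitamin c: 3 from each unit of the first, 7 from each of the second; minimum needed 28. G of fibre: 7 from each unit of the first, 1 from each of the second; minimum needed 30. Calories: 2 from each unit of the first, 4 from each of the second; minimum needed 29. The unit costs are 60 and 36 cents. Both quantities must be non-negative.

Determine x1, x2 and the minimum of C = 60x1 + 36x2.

x1 = 7/2, x2 = 11/2, minimum C = 408

Extreme points and C = 60x1 + 36x2:
  (0, 30) → C = 1080
  (29/2, 0) → C = 870
  (7/2, 11/2) → C = 408
The feasible region is unbounded (it extends along (0, 1), (1, 0)), but C strictly increases along every unbounded feasible direction, so there is no improving ray and the minimum is attained at a vertex.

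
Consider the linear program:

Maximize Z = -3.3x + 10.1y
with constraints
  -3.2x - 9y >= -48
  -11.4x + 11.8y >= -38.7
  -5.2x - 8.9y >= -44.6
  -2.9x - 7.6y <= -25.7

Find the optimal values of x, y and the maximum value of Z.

x = -75, y = 32, maximum Z = 570.7

Feasible corners and Z = -3.3x + 10.1y:
  (-645/458, 1336/229) → Z = 291157/4580
  (-75, 32) → Z = 5707/10
  (87071/16282, 15360/8141) → Z = 229377/162820
  (29869/6043, 18075/12086) → Z = -145779/120860

The binding constraints are -3.2x - 9y = -48 and -2.9x - 7.6y = -25.7.
Solving simultaneously gives x = -75, y = 32.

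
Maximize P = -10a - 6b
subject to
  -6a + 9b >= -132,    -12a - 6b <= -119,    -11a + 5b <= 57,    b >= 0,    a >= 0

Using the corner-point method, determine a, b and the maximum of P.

Vertices and P = -10a - 6b:
  (22, 0) → P = -220
  (253/126, 1993/126) → P = -7244/63
  (119/12, 0) → P = -595/6
The feasible region is unbounded (it extends along (5, 11), (3, 2)), but P strictly decreases along every unbounded feasible direction, so there is no improving ray and the maximum is attained at a vertex.

a = 119/12, b = 0, maximum P = -595/6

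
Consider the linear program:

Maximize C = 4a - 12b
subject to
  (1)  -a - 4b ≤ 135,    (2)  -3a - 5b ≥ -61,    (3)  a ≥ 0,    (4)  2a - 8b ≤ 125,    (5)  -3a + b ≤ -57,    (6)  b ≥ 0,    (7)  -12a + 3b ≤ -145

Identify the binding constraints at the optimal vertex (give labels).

(2) and (6)

Feasible corners and C = 4a - 12b:
  (173/9, 2/3) → C = 620/9
  (61/3, 0) → C = 244/3
  (19, 0) → C = 76

The maximum is at (61/3, 0). Substituting into each constraint, equality holds for (2) and (6); the remaining constraints have slack.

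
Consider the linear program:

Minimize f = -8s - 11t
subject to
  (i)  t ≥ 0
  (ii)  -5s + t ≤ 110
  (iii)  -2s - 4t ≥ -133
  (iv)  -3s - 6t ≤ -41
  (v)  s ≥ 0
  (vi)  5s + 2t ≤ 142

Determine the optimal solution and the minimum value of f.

Vertices and f = -8s - 11t:
  (41/3, 0) → f = -328/3
  (142/5, 0) → f = -1136/5
  (0, 133/4) → f = -1463/4
  (151/8, 381/16) → f = -6607/16
  (0, 41/6) → f = -451/6

The optimum lies where -2s - 4t = -133 and 5s + 2t = 142.
Solving simultaneously gives s = 151/8, t = 381/16.

s = 151/8, t = 381/16, minimum f = -6607/16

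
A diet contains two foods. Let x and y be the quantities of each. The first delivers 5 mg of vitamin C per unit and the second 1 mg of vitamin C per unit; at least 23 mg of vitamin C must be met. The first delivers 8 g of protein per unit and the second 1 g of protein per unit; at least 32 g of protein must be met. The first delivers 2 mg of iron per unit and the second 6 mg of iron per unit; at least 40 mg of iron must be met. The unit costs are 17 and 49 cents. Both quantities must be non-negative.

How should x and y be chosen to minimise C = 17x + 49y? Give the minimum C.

x = 7/2, y = 11/2, minimum C = 329

Extreme points and C = 17x + 49y:
  (0, 32) → C = 1568
  (20, 0) → C = 340
  (3, 8) → C = 443
  (7/2, 11/2) → C = 329
The feasible region is unbounded (it extends along (0, 1), (1, 0)), but C strictly increases along every unbounded feasible direction, so there is no improving ray and the minimum is attained at a vertex.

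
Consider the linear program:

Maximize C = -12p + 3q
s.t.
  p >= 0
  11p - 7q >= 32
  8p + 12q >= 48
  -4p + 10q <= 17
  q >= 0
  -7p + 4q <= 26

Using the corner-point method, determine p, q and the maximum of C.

Extreme points and C = -12p + 3q:
  (180/47, 68/47) → C = -1956/47
  (439/82, 315/82) → C = -4323/82
  (6, 0) → C = -72
The feasible region is unbounded (it extends along (5, 2), (1, 0)), but C strictly decreases along every unbounded feasible direction, so there is no improving ray and the maximum is attained at a vertex.

At the optimal vertex, 11p - 7q = 32 and 8p + 12q = 48.
Solving simultaneously gives p = 180/47, q = 68/47.

p = 180/47, q = 68/47, maximum C = -1956/47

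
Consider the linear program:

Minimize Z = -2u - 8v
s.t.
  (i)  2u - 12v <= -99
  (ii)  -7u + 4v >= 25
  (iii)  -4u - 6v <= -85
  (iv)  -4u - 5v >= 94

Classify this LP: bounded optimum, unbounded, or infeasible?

From the feasible point (-989/4, 179), moving in the direction (-5, 4) keeps every constraint satisfied while Z decreases without bound.

unbounded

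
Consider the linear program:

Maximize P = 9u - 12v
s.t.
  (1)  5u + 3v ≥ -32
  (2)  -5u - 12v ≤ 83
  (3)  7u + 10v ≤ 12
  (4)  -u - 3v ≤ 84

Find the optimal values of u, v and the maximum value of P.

Corner points and P = 9u - 12v:
  (-3, -17/3) → P = 41
  (-356/29, 284/29) → P = -228
  (487/17, -641/34) → P = 8229/17

The optimum lies where -5u - 12v = 83 and 7u + 10v = 12.
Solving simultaneously gives u = 487/17, v = -641/34.

u = 487/17, v = -641/34, maximum P = 8229/17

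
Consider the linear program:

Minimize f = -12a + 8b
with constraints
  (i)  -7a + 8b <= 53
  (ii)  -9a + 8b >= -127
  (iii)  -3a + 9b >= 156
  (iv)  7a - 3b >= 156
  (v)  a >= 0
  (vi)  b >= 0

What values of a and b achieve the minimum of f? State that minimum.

a = 90, b = 683/8, minimum f = -397

Vertices and f = -12a + 8b:
  (90, 683/8) → f = -397
  (201/5, 209/5) → f = -148
  (797/19, 595/19) → f = -4804/19
  (104/3, 260/9) → f = -1664/9

The binding constraints are -7a + 8b = 53 and -9a + 8b = -127.
Solving simultaneously gives a = 90, b = 683/8.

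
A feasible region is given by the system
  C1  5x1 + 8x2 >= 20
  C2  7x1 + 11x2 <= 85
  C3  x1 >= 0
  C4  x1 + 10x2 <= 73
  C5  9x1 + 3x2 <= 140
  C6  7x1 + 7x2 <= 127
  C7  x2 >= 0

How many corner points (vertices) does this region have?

5

Of the 21 pairwise boundary intersections, those satisfying every inequality are:
  (0, 5/2)
  (4, 0)
  (47/59, 426/59)
  (85/7, 0)
  (0, 73/10)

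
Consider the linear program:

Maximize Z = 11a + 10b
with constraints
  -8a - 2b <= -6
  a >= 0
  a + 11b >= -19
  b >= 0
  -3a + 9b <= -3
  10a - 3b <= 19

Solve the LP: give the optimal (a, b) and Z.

a = 2, b = 1/3, maximum Z = 76/3

The optimum lies where -3a + 9b = -3 and 10a - 3b = 19.
Solving simultaneously gives a = 2, b = 1/3.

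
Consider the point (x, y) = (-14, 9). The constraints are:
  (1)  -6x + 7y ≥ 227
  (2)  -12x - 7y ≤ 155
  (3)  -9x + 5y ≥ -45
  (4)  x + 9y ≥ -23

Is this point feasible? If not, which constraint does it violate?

not feasible — violates (1)

Constraint (1): -6x + 7y = 147, which is not ≥ 227. All other constraints are satisfied.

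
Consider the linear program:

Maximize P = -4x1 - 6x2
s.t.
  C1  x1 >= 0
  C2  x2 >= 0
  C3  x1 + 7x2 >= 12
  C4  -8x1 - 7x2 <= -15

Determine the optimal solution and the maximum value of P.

x1 = 3/7, x2 = 81/49, maximum P = -570/49

The feasible region is unbounded (it extends along (0, 1), (1, 0)), but P strictly decreases along every unbounded feasible direction, so there is no improving ray and the maximum is attained at a vertex.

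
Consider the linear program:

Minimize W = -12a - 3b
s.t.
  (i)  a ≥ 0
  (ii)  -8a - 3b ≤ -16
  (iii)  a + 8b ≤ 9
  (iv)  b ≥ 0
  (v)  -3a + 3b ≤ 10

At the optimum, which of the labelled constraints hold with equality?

(iii) and (iv)

Vertices and W = -12a - 3b:
  (101/61, 56/61) → W = -1380/61
  (2, 0) → W = -24
  (9, 0) → W = -108

The minimum is at (9, 0). Substituting into each constraint, equality holds for (iii) and (iv); the remaining constraints have slack.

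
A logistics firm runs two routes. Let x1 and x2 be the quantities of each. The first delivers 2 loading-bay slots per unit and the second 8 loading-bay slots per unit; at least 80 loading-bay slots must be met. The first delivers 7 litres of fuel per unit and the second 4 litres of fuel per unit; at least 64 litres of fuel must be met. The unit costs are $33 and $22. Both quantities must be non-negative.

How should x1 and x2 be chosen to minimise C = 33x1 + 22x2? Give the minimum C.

x1 = 4, x2 = 9, minimum C = 330

Corner points and C = 33x1 + 22x2:
  (0, 16) → C = 352
  (40, 0) → C = 1320
  (4, 9) → C = 330
The feasible region is unbounded (it extends along (0, 1), (1, 0)), but C strictly increases along every unbounded feasible direction, so there is no improving ray and the minimum is attained at a vertex.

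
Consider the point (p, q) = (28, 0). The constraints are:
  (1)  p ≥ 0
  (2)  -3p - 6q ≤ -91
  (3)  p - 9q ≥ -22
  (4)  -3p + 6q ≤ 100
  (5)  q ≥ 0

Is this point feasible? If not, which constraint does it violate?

not feasible — violates (2)

Constraint (2): -3p - 6q = -84, which is not ≤ -91. All other constraints are satisfied.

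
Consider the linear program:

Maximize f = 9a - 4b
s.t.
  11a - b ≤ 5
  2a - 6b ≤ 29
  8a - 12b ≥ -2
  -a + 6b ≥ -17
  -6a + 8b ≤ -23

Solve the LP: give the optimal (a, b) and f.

Vertices and f = 9a - 4b:
  (1/5, -14/5) → f = 13
  (17/82, -223/82) → f = 1045/82
  (1/14, -79/28) → f = 167/14

a = 1/5, b = -14/5, maximum f = 13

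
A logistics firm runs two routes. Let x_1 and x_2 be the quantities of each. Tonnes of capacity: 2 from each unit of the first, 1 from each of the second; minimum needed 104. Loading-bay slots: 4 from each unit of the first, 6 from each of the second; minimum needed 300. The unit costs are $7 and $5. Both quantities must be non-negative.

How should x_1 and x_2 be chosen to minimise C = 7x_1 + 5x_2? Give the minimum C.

x_1 = 81/2, x_2 = 23, minimum C = 797/2

Vertices and C = 7x_1 + 5x_2:
  (0, 104) → C = 520
  (75, 0) → C = 525
  (81/2, 23) → C = 797/2
The feasible region is unbounded (it extends along (0, 1), (1, 0)), but C strictly increases along every unbounded feasible direction, so there is no improving ray and the minimum is attained at a vertex.

The optimum lies where 2x_1 + x_2 = 104 and 4x_1 + 6x_2 = 300.
Solving simultaneously gives x_1 = 81/2, x_2 = 23.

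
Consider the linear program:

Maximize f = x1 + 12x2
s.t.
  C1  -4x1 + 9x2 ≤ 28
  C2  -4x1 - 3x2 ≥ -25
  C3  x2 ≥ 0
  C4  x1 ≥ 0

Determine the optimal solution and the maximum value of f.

Vertices and f = x1 + 12x2:
  (47/16, 53/12) → f = 895/16
  (0, 28/9) → f = 112/3
  (25/4, 0) → f = 25/4
  (0, 0) → f = 0

At the optimal vertex, -4x1 + 9x2 = 28 and -4x1 - 3x2 = -25.
Solving simultaneously gives x1 = 47/16, x2 = 53/12.

x1 = 47/16, x2 = 53/12, maximum f = 895/16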